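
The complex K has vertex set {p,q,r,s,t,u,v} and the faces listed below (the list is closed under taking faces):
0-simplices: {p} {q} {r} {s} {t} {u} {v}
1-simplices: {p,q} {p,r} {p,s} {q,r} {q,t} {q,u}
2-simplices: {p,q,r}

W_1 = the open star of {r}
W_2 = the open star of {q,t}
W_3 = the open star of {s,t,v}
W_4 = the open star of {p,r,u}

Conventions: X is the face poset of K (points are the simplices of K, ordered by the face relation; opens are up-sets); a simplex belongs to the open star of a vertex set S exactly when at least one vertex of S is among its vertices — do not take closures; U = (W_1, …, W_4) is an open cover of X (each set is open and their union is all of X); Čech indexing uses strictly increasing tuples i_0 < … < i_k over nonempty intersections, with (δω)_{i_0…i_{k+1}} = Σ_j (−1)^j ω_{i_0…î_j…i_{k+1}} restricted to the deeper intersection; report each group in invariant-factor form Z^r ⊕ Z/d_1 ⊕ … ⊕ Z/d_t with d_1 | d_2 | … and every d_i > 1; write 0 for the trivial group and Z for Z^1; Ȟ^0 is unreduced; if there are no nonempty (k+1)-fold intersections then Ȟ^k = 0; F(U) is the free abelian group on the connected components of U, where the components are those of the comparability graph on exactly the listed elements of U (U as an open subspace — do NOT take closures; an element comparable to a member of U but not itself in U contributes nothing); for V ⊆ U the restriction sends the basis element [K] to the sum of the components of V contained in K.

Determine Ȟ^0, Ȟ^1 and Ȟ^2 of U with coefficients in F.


Ȟ^0 = Z^2, Ȟ^1 = 0, Ȟ^2 = 0

nerve simplices:
  W1={{r},{p,r},{q,r},{p,q,r}} W2={{q},{t},{p,q},{q,r},{q,t},{q,u},{p,q,r}} W3={{s},{t},{v},{p,s},{q,t}} W4={{p},{r},{u},{p,q},{p,r},{p,s},{q,r},{q,u},{p,q,r}}
  W12={{q,r},{p,q,r}} W14={{r},{p,r},{q,r},{p,q,r}} W23={{t},{q,t}} W24={{p,q},{q,r},{q,u},{p,q,r}} W34={{p,s}}
  W124={{q,r},{p,q,r}}
components per intersection:
  W1: {{r},{p,r},{q,r},{p,q,r}}
  W2: {{q},{t},{p,q},{q,r},{q,t},{q,u},{p,q,r}}
  W3: {{s},{p,s}} {{t},{q,t}} {{v}}
  W4: {{p},{r},{p,q},{p,r},{p,s},{q,r},{p,q,r}} {{u},{q,u}}
  W12: {{q,r},{p,q,r}}
  W14: {{r},{p,r},{q,r},{p,q,r}}
  W23: {{t},{q,t}}
  W24: {{p,q},{q,r},{p,q,r}} {{q,u}}
  W34: {{p,s}}
  W124: {{q,r},{p,q,r}}
C dims 7,6,1; δ0: rk 5, SNF 1^5; δ1: rk 1, SNF 1^1
degree 0: 7−5−0 = 2 → Ȟ^0 ≅ Z^2
degree 1: 6−1−5 = 0 → Ȟ^1 ≅ 0
degree 2: 1−0−1 = 0 → Ȟ^2 ≅ 0


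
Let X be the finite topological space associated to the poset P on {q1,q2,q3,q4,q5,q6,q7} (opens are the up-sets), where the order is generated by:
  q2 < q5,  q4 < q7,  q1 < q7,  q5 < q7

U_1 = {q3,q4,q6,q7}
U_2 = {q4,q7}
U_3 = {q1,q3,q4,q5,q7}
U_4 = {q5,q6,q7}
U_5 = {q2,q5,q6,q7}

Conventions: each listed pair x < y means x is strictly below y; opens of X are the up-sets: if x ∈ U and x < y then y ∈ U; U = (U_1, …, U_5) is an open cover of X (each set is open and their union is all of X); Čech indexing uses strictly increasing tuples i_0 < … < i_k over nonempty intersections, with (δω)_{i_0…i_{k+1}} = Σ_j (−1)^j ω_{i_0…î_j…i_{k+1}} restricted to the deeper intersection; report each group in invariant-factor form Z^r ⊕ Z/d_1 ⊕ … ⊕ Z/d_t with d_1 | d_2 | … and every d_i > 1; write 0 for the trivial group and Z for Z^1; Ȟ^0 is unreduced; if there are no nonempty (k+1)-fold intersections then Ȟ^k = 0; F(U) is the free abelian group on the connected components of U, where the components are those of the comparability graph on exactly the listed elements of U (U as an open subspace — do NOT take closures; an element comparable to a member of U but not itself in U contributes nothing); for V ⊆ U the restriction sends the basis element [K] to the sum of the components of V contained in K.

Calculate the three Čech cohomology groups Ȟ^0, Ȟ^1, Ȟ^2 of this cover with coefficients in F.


Ȟ^0 = Z^3; Ȟ^1 = 0; Ȟ^2 = 0

cover nerve:
  U12={q4,q7} U13={q3,q4,q7} U14={q6,q7} U15={q6,q7} U23={q4,q7} U24={q7} U25={q7} U34={q5,q7} U35={q5,q7} U45={q5,q6,q7}
  U123={q4,q7} U124={q7} U125={q7} U134={q7} U135={q7} U145={q6,q7} U234={q7} U235={q7} U245={q7} U345={q5,q7}
  U1234={q7} U1235={q7} U1245={q7} U1345={q7} U2345={q7}
  U12345={q7}
components per intersection:
  U1: {q3} {q4,q7} {q6}
  U2: {q4,q7}
  U3: {q1,q4,q5,q7} {q3}
  U4: {q5,q7} {q6}
  U5: {q2,q5,q7} {q6}
  U12: {q4,q7}
  U13: {q3} {q4,q7}
  U14: {q6} {q7}
  U15: {q6} {q7}
  U23: {q4,q7}
  U24: {q7}
  U25: {q7}
  U34: {q5,q7}
  U35: {q5,q7}
  U45: {q5,q7} {q6}
  U123: {q4,q7}
  U124: {q7}
  U125: {q7}
  U134: {q7}
  U135: {q7}
  U145: {q6} {q7}
  U234: {q7}
  U235: {q7}
  U245: {q7}
  U345: {q5,q7}
  U1234: {q7}
  U1235: {q7}
  U1245: {q7}
  U1345: {q7}
  U2345: {q7}
  U12345: {q7}
C dims 10,14,11,5; δ0: rk 7, SNF 1^7; δ1: rk 7, SNF 1^7; δ2: rk 4, SNF 1^4
Ȟ^0: (10−7)−0=3 ⇒ Z^3
Ȟ^1: (14−7)−7=0 ⇒ 0
Ȟ^2: (11−4)−7=0 ⇒ 0


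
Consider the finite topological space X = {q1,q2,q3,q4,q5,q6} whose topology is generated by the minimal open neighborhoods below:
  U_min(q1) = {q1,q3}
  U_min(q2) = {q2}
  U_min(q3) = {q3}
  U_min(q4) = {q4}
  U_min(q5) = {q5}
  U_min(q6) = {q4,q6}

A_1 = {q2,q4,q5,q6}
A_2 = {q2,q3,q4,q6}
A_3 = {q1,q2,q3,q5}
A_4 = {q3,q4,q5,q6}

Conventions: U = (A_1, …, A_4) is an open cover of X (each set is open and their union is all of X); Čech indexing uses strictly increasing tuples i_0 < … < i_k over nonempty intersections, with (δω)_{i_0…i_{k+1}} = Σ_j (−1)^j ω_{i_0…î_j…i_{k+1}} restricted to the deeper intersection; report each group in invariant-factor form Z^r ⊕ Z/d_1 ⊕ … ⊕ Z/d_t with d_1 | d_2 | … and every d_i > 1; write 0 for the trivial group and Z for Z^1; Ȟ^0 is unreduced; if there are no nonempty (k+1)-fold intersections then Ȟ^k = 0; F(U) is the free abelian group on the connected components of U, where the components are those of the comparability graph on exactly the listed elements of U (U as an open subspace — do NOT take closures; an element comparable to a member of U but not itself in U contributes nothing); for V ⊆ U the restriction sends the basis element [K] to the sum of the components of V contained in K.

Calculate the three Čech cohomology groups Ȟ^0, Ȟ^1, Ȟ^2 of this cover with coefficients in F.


nonempty intersections:
  A12={q2,q4,q6} A13={q2,q5} A14={q4,q5,q6} A23={q2,q3} A24={q3,q4,q6} A34={q3,q5}
  A123={q2} A124={q4,q6} A134={q5} A234={q3}
components per intersection:
  A1: {q2} {q4,q6} {q5}
  A2: {q2} {q3} {q4,q6}
  A3: {q1,q3} {q2} {q5}
  A4: {q3} {q4,q6} {q5}
  A12: {q2} {q4,q6}
  A13: {q2} {q5}
  A14: {q4,q6} {q5}
  A23: {q2} {q3}
  A24: {q3} {q4,q6}
  A34: {q3} {q5}
  A123: {q2}
  A124: {q4,q6}
  A134: {q5}
  A234: {q3}
C dims 12,12,4; δ0: rk 8, SNF 1^8; δ1: rk 4, SNF 1^4
Ȟ^0: (12−8)−0=4 ⇒ Z^4
Ȟ^1: (12−4)−8=0 ⇒ 0
Ȟ^2: (4−0)−4=0 ⇒ 0

Ȟ^0 = Z^4,  Ȟ^1 = 0,  Ȟ^2 = 0


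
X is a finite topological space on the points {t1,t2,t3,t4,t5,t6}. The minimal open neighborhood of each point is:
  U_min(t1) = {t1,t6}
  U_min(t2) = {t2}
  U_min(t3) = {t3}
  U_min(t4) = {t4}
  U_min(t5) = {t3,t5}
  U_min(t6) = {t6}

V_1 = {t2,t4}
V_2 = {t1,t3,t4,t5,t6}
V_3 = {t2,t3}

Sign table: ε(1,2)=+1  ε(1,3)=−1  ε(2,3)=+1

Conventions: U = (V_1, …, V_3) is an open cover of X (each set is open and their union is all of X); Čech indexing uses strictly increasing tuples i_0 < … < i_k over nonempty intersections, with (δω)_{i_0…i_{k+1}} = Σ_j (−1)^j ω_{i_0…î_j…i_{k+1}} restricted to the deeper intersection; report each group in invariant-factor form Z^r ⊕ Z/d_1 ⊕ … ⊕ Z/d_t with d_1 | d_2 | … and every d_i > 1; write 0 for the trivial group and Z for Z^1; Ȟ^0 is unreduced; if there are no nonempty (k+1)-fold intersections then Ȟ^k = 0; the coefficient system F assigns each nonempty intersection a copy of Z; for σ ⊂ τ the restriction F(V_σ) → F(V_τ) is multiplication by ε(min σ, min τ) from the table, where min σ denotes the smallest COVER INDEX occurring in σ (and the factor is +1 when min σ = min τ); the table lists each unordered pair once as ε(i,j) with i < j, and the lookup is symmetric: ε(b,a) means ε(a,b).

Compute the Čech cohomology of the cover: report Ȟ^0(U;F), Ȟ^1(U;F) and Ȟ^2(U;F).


Ȟ^0(U;F) ≅ 0, Ȟ^1(U;F) ≅ Z/2 and Ȟ^2(U;F) ≅ 0

nonempty intersections:
  V12={t4} V13={t2} V23={t3}
C dims 3,3; δ0: rk 3, SNF 1^2·2
Ȟ^0: (3−3)−0=0 ⇒ 0
Ȟ^1: (3−0)−3=0 plus torsion [2] ⇒ Z/2
Ȟ^2: (0−0)−0=0 ⇒ 0


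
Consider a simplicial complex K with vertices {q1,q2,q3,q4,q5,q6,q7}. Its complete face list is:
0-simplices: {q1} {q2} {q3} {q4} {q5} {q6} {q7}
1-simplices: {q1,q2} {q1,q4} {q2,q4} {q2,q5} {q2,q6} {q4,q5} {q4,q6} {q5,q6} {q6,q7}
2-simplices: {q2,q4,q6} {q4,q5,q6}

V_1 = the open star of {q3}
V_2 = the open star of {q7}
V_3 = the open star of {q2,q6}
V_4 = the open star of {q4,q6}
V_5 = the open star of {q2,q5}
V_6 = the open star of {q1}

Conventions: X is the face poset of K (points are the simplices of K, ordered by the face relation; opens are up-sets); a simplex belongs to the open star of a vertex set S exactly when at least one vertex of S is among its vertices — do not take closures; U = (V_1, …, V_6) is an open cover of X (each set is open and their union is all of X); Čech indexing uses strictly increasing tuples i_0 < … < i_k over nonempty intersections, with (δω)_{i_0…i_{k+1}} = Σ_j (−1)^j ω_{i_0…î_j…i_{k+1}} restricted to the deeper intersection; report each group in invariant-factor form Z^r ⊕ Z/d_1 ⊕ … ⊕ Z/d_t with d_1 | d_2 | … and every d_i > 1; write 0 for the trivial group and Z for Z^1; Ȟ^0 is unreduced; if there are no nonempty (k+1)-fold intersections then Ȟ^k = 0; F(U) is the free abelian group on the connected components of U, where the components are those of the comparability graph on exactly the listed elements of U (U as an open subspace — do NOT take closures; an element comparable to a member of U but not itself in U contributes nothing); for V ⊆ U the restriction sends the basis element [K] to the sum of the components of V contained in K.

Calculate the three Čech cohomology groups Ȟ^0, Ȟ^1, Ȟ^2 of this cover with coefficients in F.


nerve of the cover:
  V1={{q3}} V2={{q7},{q6,q7}} V3={{q2},{q6},{q1,q2},{q2,q4},{q2,q5},{q2,q6},{q4,q6},{q5,q6},{q6,q7},{q2,q4,q6},{q4,q5,q6}} V4={{q4},{q6},{q1,q4},{q2,q4},{q2,q6},{q4,q5},{q4,q6},{q5,q6},{q6,q7},{q2,q4,q6},{q4,q5,q6}} V5={{q2},{q5},{q1,q2},{q2,q4},{q2,q5},{q2,q6},{q4,q5},{q5,q6},{q2,q4,q6},{q4,q5,q6}} V6={{q1},{q1,q2},{q1,q4}}
  V23={{q6,q7}} V24={{q6,q7}} V34={{q6},{q2,q4},{q2,q6},{q4,q6},{q5,q6},{q6,q7},{q2,q4,q6},{q4,q5,q6}} V35={{q2},{q1,q2},{q2,q4},{q2,q5},{q2,q6},{q5,q6},{q2,q4,q6},{q4,q5,q6}} V36={{q1,q2}} V45={{q2,q4},{q2,q6},{q4,q5},{q5,q6},{q2,q4,q6},{q4,q5,q6}} V46={{q1,q4}} V56={{q1,q2}}
  V234={{q6,q7}} V345={{q2,q4},{q2,q6},{q5,q6},{q2,q4,q6},{q4,q5,q6}} V356={{q1,q2}}
components per intersection:
  V1: {{q3}}
  V2: {{q7},{q6,q7}}
  V3: {{q2},{q6},{q1,q2},{q2,q4},{q2,q5},{q2,q6},{q4,q6},{q5,q6},{q6,q7},{q2,q4,q6},{q4,q5,q6}}
  V4: {{q4},{q6},{q1,q4},{q2,q4},{q2,q6},{q4,q5},{q4,q6},{q5,q6},{q6,q7},{q2,q4,q6},{q4,q5,q6}}
  V5: {{q2},{q5},{q1,q2},{q2,q4},{q2,q5},{q2,q6},{q4,q5},{q5,q6},{q2,q4,q6},{q4,q5,q6}}
  V6: {{q1},{q1,q2},{q1,q4}}
  V23: {{q6,q7}}
  V24: {{q6,q7}}
  V34: {{q6},{q2,q4},{q2,q6},{q4,q6},{q5,q6},{q6,q7},{q2,q4,q6},{q4,q5,q6}}
  V35: {{q2},{q1,q2},{q2,q4},{q2,q5},{q2,q6},{q2,q4,q6}} {{q5,q6},{q4,q5,q6}}
  V36: {{q1,q2}}
  V45: {{q2,q4},{q2,q6},{q2,q4,q6}} {{q4,q5},{q5,q6},{q4,q5,q6}}
  V46: {{q1,q4}}
  V56: {{q1,q2}}
  V234: {{q6,q7}}
  V345: {{q2,q4},{q2,q6},{q2,q4,q6}} {{q5,q6},{q4,q5,q6}}
  V356: {{q1,q2}}
C dims 6,10,4; δ0: rk 4, SNF 1^4; δ1: rk 4, SNF 1^4
Ȟ^0 = (6 − 4) − 0 = 2, so Ȟ^0 ≅ Z^2
Ȟ^1 = (10 − 4) − 4 = 2, so Ȟ^1 ≅ Z^2
Ȟ^2 = (4 − 0) − 4 = 0, so Ȟ^2 ≅ 0

Ȟ^0(U;F) ≅ Z^2,  Ȟ^1(U;F) ≅ Z^2,  Ȟ^2(U;F) ≅ 0


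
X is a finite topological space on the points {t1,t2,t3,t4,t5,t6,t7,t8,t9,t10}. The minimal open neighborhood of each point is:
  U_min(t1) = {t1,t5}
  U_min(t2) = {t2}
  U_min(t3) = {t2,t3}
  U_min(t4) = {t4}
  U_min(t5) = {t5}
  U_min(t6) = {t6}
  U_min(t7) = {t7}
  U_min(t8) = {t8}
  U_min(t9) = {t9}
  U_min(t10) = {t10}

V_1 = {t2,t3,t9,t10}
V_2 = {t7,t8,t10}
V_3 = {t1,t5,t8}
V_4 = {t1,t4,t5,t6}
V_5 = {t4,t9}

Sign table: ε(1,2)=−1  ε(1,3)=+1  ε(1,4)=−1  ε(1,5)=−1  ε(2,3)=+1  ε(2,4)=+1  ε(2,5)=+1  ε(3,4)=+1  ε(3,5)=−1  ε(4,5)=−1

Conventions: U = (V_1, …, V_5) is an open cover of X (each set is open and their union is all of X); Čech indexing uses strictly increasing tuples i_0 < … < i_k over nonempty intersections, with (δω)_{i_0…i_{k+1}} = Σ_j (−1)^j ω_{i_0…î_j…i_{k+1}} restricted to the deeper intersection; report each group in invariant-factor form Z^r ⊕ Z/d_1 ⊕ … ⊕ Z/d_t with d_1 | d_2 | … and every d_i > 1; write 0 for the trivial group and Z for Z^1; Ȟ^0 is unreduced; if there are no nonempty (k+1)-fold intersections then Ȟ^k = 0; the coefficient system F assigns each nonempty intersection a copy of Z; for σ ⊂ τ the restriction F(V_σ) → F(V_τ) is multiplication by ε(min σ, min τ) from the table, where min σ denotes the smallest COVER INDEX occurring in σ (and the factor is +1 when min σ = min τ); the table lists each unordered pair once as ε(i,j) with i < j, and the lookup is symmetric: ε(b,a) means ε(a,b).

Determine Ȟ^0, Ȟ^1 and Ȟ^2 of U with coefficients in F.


Ȟ^0 ≅ 0, Ȟ^1 ≅ Z/2, Ȟ^2 ≅ 0

nonempty overlaps:
  V12={t10} V15={t9} V23={t8} V34={t1,t5} V45={t4}
C dims 5,5; δ0: rk 5, SNF 1^4·2
degree 0: 5−5−0 = 0 → Ȟ^0 ≅ 0
degree 1: 5−0−5 = 0 plus torsion [2] → Ȟ^1 ≅ Z/2
degree 2: 0−0−0 = 0 → Ȟ^2 ≅ 0


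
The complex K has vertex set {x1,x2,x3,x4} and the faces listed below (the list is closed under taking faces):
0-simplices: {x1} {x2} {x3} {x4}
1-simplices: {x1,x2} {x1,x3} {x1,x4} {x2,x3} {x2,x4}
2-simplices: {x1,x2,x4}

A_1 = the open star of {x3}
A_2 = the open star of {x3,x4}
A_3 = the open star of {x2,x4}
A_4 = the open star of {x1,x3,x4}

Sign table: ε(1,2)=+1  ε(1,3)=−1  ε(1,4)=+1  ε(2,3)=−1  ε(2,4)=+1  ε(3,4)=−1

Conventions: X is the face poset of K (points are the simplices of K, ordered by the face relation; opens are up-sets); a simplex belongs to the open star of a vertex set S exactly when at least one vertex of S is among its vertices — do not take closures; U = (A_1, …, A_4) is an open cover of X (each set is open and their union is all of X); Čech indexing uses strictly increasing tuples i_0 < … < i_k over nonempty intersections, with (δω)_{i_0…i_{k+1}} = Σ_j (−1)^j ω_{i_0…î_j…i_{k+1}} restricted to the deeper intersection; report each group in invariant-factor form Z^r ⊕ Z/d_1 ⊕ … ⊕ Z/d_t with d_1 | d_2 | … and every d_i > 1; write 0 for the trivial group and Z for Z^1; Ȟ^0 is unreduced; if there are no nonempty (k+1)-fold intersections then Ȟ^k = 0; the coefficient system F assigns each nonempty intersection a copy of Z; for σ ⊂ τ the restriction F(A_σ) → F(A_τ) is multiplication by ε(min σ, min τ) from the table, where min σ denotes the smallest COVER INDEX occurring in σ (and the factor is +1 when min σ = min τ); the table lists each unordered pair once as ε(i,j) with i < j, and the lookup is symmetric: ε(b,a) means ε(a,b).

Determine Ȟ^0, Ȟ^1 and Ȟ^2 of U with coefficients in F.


nerve simplices:
  A1={{x3},{x1,x3},{x2,x3}} A2={{x3},{x4},{x1,x3},{x1,x4},{x2,x3},{x2,x4},{x1,x2,x4}} A3={{x2},{x4},{x1,x2},{x1,x4},{x2,x3},{x2,x4},{x1,x2,x4}} A4={{x1},{x3},{x4},{x1,x2},{x1,x3},{x1,x4},{x2,x3},{x2,x4},{x1,x2,x4}}
  A12={{x3},{x1,x3},{x2,x3}} A13={{x2,x3}} A14={{x3},{x1,x3},{x2,x3}} A23={{x4},{x1,x4},{x2,x3},{x2,x4},{x1,x2,x4}} A24={{x3},{x4},{x1,x3},{x1,x4},{x2,x3},{x2,x4},{x1,x2,x4}} A34={{x4},{x1,x2},{x1,x4},{x2,x3},{x2,x4},{x1,x2,x4}}
  A123={{x2,x3}} A124={{x3},{x1,x3},{x2,x3}} A134={{x2,x3}} A234={{x4},{x1,x4},{x2,x3},{x2,x4},{x1,x2,x4}}
  A1234={{x2,x3}}
C dims 4,6,4,1; δ0: rk 3, SNF 1^3; δ1: rk 3, SNF 1^3; δ2: rk 1, SNF 1^1
degree 0: 4−3−0 = 1 → Ȟ^0 ≅ Z
degree 1: 6−3−3 = 0 → Ȟ^1 ≅ 0
degree 2: 4−1−3 = 0 → Ȟ^2 ≅ 0

Ȟ^0(U;F) ≅ Z; Ȟ^1(U;F) ≅ 0; Ȟ^2(U;F) ≅ 0


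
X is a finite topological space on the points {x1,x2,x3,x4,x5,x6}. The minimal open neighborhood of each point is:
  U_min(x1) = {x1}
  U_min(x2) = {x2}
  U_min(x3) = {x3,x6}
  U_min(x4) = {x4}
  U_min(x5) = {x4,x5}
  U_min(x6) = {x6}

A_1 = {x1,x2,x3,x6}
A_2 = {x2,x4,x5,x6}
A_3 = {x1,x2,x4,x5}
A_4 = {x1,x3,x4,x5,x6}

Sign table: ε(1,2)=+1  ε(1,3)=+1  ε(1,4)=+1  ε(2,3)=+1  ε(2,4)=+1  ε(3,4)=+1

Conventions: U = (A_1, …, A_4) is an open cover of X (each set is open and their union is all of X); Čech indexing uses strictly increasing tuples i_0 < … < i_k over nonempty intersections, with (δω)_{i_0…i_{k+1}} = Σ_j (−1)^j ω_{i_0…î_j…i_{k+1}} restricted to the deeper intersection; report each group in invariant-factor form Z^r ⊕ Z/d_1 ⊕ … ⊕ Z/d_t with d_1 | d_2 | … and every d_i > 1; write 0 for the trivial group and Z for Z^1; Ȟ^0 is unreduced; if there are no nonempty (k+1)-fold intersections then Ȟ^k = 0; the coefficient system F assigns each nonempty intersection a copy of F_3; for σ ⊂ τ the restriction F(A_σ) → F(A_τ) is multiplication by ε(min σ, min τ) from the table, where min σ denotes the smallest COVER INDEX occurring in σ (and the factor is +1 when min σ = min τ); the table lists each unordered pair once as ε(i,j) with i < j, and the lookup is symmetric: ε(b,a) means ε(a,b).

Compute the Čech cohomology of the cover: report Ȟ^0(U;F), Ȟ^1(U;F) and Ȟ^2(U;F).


nerve of the cover:
  A12={x2,x6} A13={x1,x2} A14={x1,x3,x6} A23={x2,x4,x5} A24={x4,x5,x6} A34={x1,x4,x5}
  A123={x2} A124={x6} A134={x1} A234={x4,x5}
C dims 4,6,4; δ0: rk_F3 3; δ1: rk_F3 3
Ȟ^0 = (4 − 3) − 0 = 1, so Ȟ^0 ≅ Z/3
Ȟ^1 = (6 − 3) − 3 = 0, so Ȟ^1 ≅ 0
Ȟ^2 = (4 − 0) − 3 = 1, so Ȟ^2 ≅ Z/3

Ȟ^0(U;F) ≅ Z/3, Ȟ^1(U;F) ≅ 0, Ȟ^2(U;F) ≅ Z/3


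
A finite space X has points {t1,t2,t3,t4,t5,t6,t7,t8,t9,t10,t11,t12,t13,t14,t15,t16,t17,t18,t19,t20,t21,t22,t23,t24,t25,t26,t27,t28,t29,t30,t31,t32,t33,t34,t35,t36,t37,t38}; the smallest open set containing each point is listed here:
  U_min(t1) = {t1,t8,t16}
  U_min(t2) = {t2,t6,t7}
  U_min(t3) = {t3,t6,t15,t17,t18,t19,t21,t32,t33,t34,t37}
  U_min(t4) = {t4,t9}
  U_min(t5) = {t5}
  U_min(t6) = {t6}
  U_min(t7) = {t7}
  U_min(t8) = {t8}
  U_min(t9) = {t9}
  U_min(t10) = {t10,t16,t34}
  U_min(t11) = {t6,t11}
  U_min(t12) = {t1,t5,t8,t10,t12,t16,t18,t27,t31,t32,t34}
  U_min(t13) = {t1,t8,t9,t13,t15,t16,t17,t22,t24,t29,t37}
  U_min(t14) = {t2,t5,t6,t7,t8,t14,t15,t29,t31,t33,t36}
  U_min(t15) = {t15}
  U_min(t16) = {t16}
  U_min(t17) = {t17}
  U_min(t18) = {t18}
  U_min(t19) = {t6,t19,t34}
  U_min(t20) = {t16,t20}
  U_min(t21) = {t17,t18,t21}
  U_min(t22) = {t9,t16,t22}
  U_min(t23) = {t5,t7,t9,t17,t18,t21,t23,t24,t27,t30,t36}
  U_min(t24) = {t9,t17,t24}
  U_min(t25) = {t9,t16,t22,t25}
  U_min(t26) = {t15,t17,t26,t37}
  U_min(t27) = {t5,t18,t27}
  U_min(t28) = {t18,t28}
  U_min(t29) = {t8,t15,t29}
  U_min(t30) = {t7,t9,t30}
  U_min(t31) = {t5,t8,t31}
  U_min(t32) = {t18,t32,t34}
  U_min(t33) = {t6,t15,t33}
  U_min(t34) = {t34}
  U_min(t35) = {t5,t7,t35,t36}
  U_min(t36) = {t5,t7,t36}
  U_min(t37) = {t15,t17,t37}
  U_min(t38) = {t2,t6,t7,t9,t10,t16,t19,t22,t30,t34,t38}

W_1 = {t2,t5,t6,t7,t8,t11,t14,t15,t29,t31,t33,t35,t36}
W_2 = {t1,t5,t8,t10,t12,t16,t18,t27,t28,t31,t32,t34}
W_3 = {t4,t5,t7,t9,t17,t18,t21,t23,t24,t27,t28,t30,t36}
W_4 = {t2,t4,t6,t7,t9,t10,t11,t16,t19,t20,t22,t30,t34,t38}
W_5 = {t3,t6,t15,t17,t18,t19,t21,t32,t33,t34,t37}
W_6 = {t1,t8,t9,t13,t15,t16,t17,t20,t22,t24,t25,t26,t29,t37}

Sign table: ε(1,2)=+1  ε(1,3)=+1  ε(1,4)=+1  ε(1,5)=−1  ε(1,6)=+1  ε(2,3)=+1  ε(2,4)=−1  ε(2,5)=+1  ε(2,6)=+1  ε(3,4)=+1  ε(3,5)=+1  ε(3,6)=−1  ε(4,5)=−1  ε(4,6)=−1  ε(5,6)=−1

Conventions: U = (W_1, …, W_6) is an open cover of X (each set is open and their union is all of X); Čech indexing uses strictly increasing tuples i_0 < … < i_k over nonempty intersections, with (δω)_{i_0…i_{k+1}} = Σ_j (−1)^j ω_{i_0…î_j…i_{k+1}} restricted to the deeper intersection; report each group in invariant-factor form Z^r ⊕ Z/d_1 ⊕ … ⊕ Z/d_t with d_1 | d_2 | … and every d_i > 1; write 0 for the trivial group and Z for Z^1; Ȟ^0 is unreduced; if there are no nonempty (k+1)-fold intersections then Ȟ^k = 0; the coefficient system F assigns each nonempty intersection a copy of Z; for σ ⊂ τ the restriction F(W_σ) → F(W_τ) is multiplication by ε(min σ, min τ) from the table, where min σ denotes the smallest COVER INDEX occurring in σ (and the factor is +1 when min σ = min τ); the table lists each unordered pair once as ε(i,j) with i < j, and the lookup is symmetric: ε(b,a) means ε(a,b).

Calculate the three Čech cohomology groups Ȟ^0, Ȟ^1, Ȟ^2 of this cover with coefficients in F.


Ȟ^0 = 0; Ȟ^1 = Z/2; Ȟ^2 = Z

nerve of the cover:
  W12={t5,t8,t31} W13={t5,t7,t36} W14={t2,t6,t7,t11} W15={t6,t15,t33} W16={t8,t15,t29} W23={t5,t18,t27,t28} W24={t10,t16,t34} W25={t18,t32,t34} W26={t1,t8,t16} W34={t4,t7,t9,t30} W35={t17,t18,t21} W36={t9,t17,t24} W45={t6,t19,t34} W46={t9,t16,t20,t22} W56={t15,t17,t37}
  W123={t5} W126={t8} W134={t7} W145={t6} W156={t15} W235={t18} W245={t34} W246={t16} W346={t9} W356={t17}
C dims 6,15,10; δ0: rk 6, SNF 1^5·2; δ1: rk 9, SNF 1^9
Ȟ^0 = (6 − 6) − 0 = 0, so Ȟ^0 ≅ 0
Ȟ^1 = (15 − 9) − 6 = 0 plus torsion [2], so Ȟ^1 ≅ Z/2
Ȟ^2 = (10 − 0) − 9 = 1, so Ȟ^2 ≅ Z


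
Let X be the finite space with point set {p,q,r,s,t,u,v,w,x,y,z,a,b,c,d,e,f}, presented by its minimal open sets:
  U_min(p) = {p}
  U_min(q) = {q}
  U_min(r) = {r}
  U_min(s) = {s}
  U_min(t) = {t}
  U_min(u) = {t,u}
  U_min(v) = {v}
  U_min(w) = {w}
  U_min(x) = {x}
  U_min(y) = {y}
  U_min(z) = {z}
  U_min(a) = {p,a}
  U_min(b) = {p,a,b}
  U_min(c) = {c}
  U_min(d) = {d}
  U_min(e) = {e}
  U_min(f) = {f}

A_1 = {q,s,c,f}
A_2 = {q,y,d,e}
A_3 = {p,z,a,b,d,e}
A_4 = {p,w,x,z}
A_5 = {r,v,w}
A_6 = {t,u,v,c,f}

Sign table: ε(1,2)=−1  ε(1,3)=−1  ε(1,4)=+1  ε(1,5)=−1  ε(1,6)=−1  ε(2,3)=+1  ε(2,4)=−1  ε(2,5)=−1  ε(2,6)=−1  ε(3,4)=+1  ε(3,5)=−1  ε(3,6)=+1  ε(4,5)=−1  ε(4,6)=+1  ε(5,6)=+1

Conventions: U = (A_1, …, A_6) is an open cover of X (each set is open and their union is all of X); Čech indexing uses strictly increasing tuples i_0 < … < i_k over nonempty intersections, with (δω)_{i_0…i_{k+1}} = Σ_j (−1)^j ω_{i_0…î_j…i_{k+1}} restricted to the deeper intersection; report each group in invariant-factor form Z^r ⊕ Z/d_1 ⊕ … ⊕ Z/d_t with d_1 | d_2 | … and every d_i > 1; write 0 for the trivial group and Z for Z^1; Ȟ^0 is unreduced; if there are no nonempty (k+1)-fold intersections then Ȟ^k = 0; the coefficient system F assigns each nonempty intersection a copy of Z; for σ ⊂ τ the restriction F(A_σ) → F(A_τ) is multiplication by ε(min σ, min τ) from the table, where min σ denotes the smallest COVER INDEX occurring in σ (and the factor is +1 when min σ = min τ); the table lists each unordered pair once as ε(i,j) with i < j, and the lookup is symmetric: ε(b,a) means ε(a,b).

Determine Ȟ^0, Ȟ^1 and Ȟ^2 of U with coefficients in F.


Ȟ^0 = 0, Ȟ^1 = Z/2 and Ȟ^2 = 0

nerve of the cover:
  A12={q} A16={c,f} A23={d,e} A34={p,z} A45={w} A56={v}
C dims 6,6; δ0: rk 6, SNF 1^5·2
Ȟ^0 = (6 − 6) − 0 = 0, so Ȟ^0 ≅ 0
Ȟ^1 = (6 − 0) − 6 = 0 plus torsion [2], so Ȟ^1 ≅ Z/2
Ȟ^2 = (0 − 0) − 0 = 0, so Ȟ^2 ≅ 0


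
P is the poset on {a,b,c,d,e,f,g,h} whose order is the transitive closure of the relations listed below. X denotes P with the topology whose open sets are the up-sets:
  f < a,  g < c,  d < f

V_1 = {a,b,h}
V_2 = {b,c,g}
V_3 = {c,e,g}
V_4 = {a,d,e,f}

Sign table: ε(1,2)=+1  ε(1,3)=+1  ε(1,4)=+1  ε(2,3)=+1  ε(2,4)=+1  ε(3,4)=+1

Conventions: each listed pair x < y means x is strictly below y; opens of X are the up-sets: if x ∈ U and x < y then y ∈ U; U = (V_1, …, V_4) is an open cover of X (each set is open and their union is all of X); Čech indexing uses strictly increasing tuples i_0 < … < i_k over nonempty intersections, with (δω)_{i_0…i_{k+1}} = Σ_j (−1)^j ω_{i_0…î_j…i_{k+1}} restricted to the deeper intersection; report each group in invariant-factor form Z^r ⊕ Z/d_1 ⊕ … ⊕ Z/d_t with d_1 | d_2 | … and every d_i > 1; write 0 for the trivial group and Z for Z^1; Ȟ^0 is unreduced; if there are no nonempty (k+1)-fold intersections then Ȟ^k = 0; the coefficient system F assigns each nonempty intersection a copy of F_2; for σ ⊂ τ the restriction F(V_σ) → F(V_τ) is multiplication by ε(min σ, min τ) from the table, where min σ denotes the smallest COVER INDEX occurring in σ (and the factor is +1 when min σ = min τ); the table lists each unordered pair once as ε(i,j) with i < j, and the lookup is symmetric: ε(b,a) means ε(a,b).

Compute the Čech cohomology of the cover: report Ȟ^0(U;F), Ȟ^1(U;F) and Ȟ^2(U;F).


Ȟ^0 = Z/2; Ȟ^1 = Z/2; Ȟ^2 = 0

nonempty overlaps:
  V12={b} V14={a} V23={c,g} V34={e}
C dims 4,4; δ0: rk_F2 3
degree 0: 4−3−0 = 1 → Ȟ^0 ≅ Z/2
degree 1: 4−0−3 = 1 → Ȟ^1 ≅ Z/2
degree 2: 0−0−0 = 0 → Ȟ^2 ≅ 0


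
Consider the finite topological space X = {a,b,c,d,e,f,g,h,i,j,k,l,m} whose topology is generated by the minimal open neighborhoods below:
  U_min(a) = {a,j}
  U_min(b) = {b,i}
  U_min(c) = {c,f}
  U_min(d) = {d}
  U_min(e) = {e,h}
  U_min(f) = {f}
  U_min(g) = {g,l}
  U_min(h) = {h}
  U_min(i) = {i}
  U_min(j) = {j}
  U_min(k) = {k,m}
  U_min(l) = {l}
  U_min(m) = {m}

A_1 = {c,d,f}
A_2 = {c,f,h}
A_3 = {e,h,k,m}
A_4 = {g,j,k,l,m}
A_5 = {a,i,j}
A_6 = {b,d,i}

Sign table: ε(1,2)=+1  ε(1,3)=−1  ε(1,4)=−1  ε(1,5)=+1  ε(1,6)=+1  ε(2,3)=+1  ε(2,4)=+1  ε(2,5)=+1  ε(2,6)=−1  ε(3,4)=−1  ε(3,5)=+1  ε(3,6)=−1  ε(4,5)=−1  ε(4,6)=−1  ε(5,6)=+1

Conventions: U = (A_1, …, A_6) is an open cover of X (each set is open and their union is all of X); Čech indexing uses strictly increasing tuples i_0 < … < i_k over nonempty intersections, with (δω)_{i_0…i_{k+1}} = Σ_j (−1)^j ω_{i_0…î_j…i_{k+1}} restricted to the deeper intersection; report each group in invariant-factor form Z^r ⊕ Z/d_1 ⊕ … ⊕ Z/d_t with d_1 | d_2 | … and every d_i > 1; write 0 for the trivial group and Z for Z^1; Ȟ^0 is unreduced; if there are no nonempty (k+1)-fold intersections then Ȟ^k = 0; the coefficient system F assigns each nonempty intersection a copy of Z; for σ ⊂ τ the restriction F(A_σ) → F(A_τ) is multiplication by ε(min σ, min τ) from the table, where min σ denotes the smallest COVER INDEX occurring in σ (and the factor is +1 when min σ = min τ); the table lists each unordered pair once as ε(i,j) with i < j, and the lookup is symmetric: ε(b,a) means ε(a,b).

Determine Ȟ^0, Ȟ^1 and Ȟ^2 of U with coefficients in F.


nonempty overlaps:
  A12={c,f} A16={d} A23={h} A34={k,m} A45={j} A56={i}
C dims 6,6; δ0: rk 5, SNF 1^5
degree 0: 6−5−0 = 1 → Ȟ^0 ≅ Z
degree 1: 6−0−5 = 1 → Ȟ^1 ≅ Z
degree 2: 0−0−0 = 0 → Ȟ^2 ≅ 0

Ȟ^0(U;F) ≅ Z, Ȟ^1(U;F) ≅ Z, Ȟ^2(U;F) ≅ 0


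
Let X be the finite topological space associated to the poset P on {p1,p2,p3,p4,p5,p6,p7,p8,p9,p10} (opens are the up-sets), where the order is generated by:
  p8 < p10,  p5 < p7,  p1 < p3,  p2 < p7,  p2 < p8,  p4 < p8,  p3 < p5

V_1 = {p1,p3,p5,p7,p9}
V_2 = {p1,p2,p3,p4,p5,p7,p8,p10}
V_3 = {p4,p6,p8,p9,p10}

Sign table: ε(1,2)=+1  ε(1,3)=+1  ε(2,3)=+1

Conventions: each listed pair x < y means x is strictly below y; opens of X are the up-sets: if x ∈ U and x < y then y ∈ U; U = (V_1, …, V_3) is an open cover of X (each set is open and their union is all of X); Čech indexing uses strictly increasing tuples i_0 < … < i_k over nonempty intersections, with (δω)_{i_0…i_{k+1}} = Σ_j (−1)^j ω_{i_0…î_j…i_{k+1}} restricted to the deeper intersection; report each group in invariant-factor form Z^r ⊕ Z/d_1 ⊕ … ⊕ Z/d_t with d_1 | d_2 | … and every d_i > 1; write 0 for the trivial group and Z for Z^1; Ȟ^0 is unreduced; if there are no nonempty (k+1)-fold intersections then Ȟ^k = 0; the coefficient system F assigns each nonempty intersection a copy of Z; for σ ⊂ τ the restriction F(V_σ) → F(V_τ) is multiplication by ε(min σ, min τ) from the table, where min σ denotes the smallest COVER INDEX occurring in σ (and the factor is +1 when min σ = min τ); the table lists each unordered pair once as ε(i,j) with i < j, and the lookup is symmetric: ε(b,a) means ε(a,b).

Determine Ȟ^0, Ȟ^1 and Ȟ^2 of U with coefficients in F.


Ȟ^0(U;F) ≅ Z, Ȟ^1(U;F) ≅ Z and Ȟ^2(U;F) ≅ 0

intersection data:
  V12={p1,p3,p5,p7} V13={p9} V23={p4,p8,p10}
C dims 3,3; δ0: rk 2, SNF 1^2
Ȟ^0 = (3 − 2) − 0 = 1, so Ȟ^0 ≅ Z
Ȟ^1 = (3 − 0) − 2 = 1, so Ȟ^1 ≅ Z
Ȟ^2 = (0 − 0) − 0 = 0, so Ȟ^2 ≅ 0


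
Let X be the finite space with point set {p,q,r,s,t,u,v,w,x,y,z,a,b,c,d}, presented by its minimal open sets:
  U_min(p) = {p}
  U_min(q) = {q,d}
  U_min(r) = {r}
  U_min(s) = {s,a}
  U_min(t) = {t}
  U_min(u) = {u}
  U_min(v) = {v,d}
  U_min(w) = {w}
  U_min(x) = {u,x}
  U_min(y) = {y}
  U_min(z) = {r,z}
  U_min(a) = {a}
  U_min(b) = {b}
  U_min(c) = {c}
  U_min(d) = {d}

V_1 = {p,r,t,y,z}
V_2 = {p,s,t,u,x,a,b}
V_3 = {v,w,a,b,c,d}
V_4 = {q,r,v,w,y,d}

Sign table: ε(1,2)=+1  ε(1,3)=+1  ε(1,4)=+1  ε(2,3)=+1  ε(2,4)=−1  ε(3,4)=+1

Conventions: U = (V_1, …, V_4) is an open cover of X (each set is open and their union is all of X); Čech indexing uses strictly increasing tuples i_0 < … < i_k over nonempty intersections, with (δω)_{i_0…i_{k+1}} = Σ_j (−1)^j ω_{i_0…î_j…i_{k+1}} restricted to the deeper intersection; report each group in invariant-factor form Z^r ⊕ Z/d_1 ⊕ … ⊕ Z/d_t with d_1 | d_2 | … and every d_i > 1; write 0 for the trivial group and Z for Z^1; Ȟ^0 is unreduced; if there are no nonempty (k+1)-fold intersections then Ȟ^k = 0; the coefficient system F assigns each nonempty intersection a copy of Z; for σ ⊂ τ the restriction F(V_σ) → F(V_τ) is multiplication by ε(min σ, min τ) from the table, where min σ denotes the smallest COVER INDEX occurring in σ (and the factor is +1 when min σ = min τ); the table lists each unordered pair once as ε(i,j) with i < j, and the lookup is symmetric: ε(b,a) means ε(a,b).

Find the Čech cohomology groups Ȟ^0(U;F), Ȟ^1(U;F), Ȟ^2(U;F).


nerve simplices:
  V12={p,t} V14={r,y} V23={a,b} V34={v,w,d}
C dims 4,4; δ0: rk 3, SNF 1^3
degree 0: 4−3−0 = 1 → Ȟ^0 ≅ Z
degree 1: 4−0−3 = 1 → Ȟ^1 ≅ Z
degree 2: 0−0−0 = 0 → Ȟ^2 ≅ 0

Ȟ^0(U;F) ≅ Z,  Ȟ^1(U;F) ≅ Z,  Ȟ^2(U;F) ≅ 0


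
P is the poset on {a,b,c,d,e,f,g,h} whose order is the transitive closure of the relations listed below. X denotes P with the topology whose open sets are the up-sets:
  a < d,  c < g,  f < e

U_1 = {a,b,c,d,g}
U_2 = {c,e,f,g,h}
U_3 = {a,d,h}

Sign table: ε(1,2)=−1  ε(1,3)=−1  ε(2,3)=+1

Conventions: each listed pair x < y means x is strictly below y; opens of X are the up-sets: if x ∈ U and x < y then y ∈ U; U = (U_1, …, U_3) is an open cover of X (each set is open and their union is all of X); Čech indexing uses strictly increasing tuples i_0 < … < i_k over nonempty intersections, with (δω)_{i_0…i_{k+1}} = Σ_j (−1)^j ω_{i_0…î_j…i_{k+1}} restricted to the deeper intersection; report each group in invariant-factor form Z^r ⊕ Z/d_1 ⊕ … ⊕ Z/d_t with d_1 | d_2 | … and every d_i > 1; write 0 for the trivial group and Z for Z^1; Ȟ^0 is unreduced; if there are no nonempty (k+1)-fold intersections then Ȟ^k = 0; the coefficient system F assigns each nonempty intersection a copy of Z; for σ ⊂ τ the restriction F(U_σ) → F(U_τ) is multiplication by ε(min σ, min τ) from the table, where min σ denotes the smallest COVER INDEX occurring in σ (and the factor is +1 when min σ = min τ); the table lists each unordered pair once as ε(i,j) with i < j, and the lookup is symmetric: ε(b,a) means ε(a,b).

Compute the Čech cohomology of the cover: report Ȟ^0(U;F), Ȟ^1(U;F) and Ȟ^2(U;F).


nerve simplices:
  U12={c,g} U13={a,d} U23={h}
C dims 3,3; δ0: rk 2, SNF 1^2
degree 0: 3−2−0 = 1 → Ȟ^0 ≅ Z
degree 1: 3−0−2 = 1 → Ȟ^1 ≅ Z
degree 2: 0−0−0 = 0 → Ȟ^2 ≅ 0

Ȟ^0(U;F) ≅ Z, Ȟ^1(U;F) ≅ Z, Ȟ^2(U;F) ≅ 0


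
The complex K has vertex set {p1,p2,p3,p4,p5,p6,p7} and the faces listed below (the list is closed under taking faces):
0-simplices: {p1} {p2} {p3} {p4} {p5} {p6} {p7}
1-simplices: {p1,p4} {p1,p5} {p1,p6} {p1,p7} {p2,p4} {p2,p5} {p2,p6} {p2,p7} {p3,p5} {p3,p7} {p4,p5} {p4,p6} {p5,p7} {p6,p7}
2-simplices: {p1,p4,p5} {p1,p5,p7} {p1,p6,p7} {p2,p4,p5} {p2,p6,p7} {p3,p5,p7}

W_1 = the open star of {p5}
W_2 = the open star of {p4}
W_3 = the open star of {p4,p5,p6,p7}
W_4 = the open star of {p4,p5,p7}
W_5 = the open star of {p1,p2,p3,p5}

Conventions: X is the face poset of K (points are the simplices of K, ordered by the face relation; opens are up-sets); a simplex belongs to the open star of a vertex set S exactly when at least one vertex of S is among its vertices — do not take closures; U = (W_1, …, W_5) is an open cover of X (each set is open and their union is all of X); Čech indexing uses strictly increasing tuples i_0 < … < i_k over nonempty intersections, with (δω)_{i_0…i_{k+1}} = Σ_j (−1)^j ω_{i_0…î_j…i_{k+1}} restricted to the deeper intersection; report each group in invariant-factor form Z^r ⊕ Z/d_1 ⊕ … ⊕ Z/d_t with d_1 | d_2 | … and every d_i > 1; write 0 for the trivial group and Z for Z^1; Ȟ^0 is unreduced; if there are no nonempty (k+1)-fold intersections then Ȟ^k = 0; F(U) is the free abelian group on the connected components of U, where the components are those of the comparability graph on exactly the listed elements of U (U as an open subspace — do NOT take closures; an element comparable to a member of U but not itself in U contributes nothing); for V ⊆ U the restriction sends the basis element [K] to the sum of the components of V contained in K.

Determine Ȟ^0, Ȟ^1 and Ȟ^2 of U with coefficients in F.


Ȟ^0 ≅ Z, Ȟ^1 ≅ Z and Ȟ^2 ≅ 0

cover nerve:
  W1={{p5},{p1,p5},{p2,p5},{p3,p5},{p4,p5},{p5,p7},{p1,p4,p5},{p1,p5,p7},{p2,p4,p5},{p3,p5,p7}} W2={{p4},{p1,p4},{p2,p4},{p4,p5},{p4,p6},{p1,p4,p5},{p2,p4,p5}} W3={{p4},{p5},{p6},{p7},{p1,p4},{p1,p5},{p1,p6},{p1,p7},{p2,p4},{p2,p5},{p2,p6},{p2,p7},{p3,p5},{p3,p7},{p4,p5},{p4,p6},{p5,p7},{p6,p7},{p1,p4,p5},{p1,p5,p7},{p1,p6,p7},{p2,p4,p5},{p2,p6,p7},{p3,p5,p7}} W4={{p4},{p5},{p7},{p1,p4},{p1,p5},{p1,p7},{p2,p4},{p2,p5},{p2,p7},{p3,p5},{p3,p7},{p4,p5},{p4,p6},{p5,p7},{p6,p7},{p1,p4,p5},{p1,p5,p7},{p1,p6,p7},{p2,p4,p5},{p2,p6,p7},{p3,p5,p7}} W5={{p1},{p2},{p3},{p5},{p1,p4},{p1,p5},{p1,p6},{p1,p7},{p2,p4},{p2,p5},{p2,p6},{p2,p7},{p3,p5},{p3,p7},{p4,p5},{p5,p7},{p1,p4,p5},{p1,p5,p7},{p1,p6,p7},{p2,p4,p5},{p2,p6,p7},{p3,p5,p7}}
  W12={{p4,p5},{p1,p4,p5},{p2,p4,p5}} W13={{p5},{p1,p5},{p2,p5},{p3,p5},{p4,p5},{p5,p7},{p1,p4,p5},{p1,p5,p7},{p2,p4,p5},{p3,p5,p7}} W14={{p5},{p1,p5},{p2,p5},{p3,p5},{p4,p5},{p5,p7},{p1,p4,p5},{p1,p5,p7},{p2,p4,p5},{p3,p5,p7}} W15={{p5},{p1,p5},{p2,p5},{p3,p5},{p4,p5},{p5,p7},{p1,p4,p5},{p1,p5,p7},{p2,p4,p5},{p3,p5,p7}} W23={{p4},{p1,p4},{p2,p4},{p4,p5},{p4,p6},{p1,p4,p5},{p2,p4,p5}} W24={{p4},{p1,p4},{p2,p4},{p4,p5},{p4,p6},{p1,p4,p5},{p2,p4,p5}} W25={{p1,p4},{p2,p4},{p4,p5},{p1,p4,p5},{p2,p4,p5}} W34={{p4},{p5},{p7},{p1,p4},{p1,p5},{p1,p7},{p2,p4},{p2,p5},{p2,p7},{p3,p5},{p3,p7},{p4,p5},{p4,p6},{p5,p7},{p6,p7},{p1,p4,p5},{p1,p5,p7},{p1,p6,p7},{p2,p4,p5},{p2,p6,p7},{p3,p5,p7}} W35={{p5},{p1,p4},{p1,p5},{p1,p6},{p1,p7},{p2,p4},{p2,p5},{p2,p6},{p2,p7},{p3,p5},{p3,p7},{p4,p5},{p5,p7},{p1,p4,p5},{p1,p5,p7},{p1,p6,p7},{p2,p4,p5},{p2,p6,p7},{p3,p5,p7}} W45={{p5},{p1,p4},{p1,p5},{p1,p7},{p2,p4},{p2,p5},{p2,p7},{p3,p5},{p3,p7},{p4,p5},{p5,p7},{p1,p4,p5},{p1,p5,p7},{p1,p6,p7},{p2,p4,p5},{p2,p6,p7},{p3,p5,p7}}
  W123={{p4,p5},{p1,p4,p5},{p2,p4,p5}} W124={{p4,p5},{p1,p4,p5},{p2,p4,p5}} W125={{p4,p5},{p1,p4,p5},{p2,p4,p5}} W134={{p5},{p1,p5},{p2,p5},{p3,p5},{p4,p5},{p5,p7},{p1,p4,p5},{p1,p5,p7},{p2,p4,p5},{p3,p5,p7}} W135={{p5},{p1,p5},{p2,p5},{p3,p5},{p4,p5},{p5,p7},{p1,p4,p5},{p1,p5,p7},{p2,p4,p5},{p3,p5,p7}} W145={{p5},{p1,p5},{p2,p5},{p3,p5},{p4,p5},{p5,p7},{p1,p4,p5},{p1,p5,p7},{p2,p4,p5},{p3,p5,p7}} W234={{p4},{p1,p4},{p2,p4},{p4,p5},{p4,p6},{p1,p4,p5},{p2,p4,p5}} W235={{p1,p4},{p2,p4},{p4,p5},{p1,p4,p5},{p2,p4,p5}} W245={{p1,p4},{p2,p4},{p4,p5},{p1,p4,p5},{p2,p4,p5}} W345={{p5},{p1,p4},{p1,p5},{p1,p7},{p2,p4},{p2,p5},{p2,p7},{p3,p5},{p3,p7},{p4,p5},{p5,p7},{p1,p4,p5},{p1,p5,p7},{p1,p6,p7},{p2,p4,p5},{p2,p6,p7},{p3,p5,p7}}
  W1234={{p4,p5},{p1,p4,p5},{p2,p4,p5}} W1235={{p4,p5},{p1,p4,p5},{p2,p4,p5}} W1245={{p4,p5},{p1,p4,p5},{p2,p4,p5}} W1345={{p5},{p1,p5},{p2,p5},{p3,p5},{p4,p5},{p5,p7},{p1,p4,p5},{p1,p5,p7},{p2,p4,p5},{p3,p5,p7}} W2345={{p1,p4},{p2,p4},{p4,p5},{p1,p4,p5},{p2,p4,p5}}
  W12345={{p4,p5},{p1,p4,p5},{p2,p4,p5}}
components per intersection:
  W1: {{p5},{p1,p5},{p2,p5},{p3,p5},{p4,p5},{p5,p7},{p1,p4,p5},{p1,p5,p7},{p2,p4,p5},{p3,p5,p7}}
  W2: {{p4},{p1,p4},{p2,p4},{p4,p5},{p4,p6},{p1,p4,p5},{p2,p4,p5}}
  W3: {{p4},{p5},{p6},{p7},{p1,p4},{p1,p5},{p1,p6},{p1,p7},{p2,p4},{p2,p5},{p2,p6},{p2,p7},{p3,p5},{p3,p7},{p4,p5},{p4,p6},{p5,p7},{p6,p7},{p1,p4,p5},{p1,p5,p7},{p1,p6,p7},{p2,p4,p5},{p2,p6,p7},{p3,p5,p7}}
  W4: {{p4},{p5},{p7},{p1,p4},{p1,p5},{p1,p7},{p2,p4},{p2,p5},{p2,p7},{p3,p5},{p3,p7},{p4,p5},{p4,p6},{p5,p7},{p6,p7},{p1,p4,p5},{p1,p5,p7},{p1,p6,p7},{p2,p4,p5},{p2,p6,p7},{p3,p5,p7}}
  W5: {{p1},{p2},{p3},{p5},{p1,p4},{p1,p5},{p1,p6},{p1,p7},{p2,p4},{p2,p5},{p2,p6},{p2,p7},{p3,p5},{p3,p7},{p4,p5},{p5,p7},{p1,p4,p5},{p1,p5,p7},{p1,p6,p7},{p2,p4,p5},{p2,p6,p7},{p3,p5,p7}}
  W12: {{p4,p5},{p1,p4,p5},{p2,p4,p5}}
  W13: {{p5},{p1,p5},{p2,p5},{p3,p5},{p4,p5},{p5,p7},{p1,p4,p5},{p1,p5,p7},{p2,p4,p5},{p3,p5,p7}}
  W14: {{p5},{p1,p5},{p2,p5},{p3,p5},{p4,p5},{p5,p7},{p1,p4,p5},{p1,p5,p7},{p2,p4,p5},{p3,p5,p7}}
  W15: {{p5},{p1,p5},{p2,p5},{p3,p5},{p4,p5},{p5,p7},{p1,p4,p5},{p1,p5,p7},{p2,p4,p5},{p3,p5,p7}}
  W23: {{p4},{p1,p4},{p2,p4},{p4,p5},{p4,p6},{p1,p4,p5},{p2,p4,p5}}
  W24: {{p4},{p1,p4},{p2,p4},{p4,p5},{p4,p6},{p1,p4,p5},{p2,p4,p5}}
  W25: {{p1,p4},{p2,p4},{p4,p5},{p1,p4,p5},{p2,p4,p5}}
  W34: {{p4},{p5},{p7},{p1,p4},{p1,p5},{p1,p7},{p2,p4},{p2,p5},{p2,p7},{p3,p5},{p3,p7},{p4,p5},{p4,p6},{p5,p7},{p6,p7},{p1,p4,p5},{p1,p5,p7},{p1,p6,p7},{p2,p4,p5},{p2,p6,p7},{p3,p5,p7}}
  W35: {{p5},{p1,p4},{p1,p5},{p1,p6},{p1,p7},{p2,p4},{p2,p5},{p3,p5},{p3,p7},{p4,p5},{p5,p7},{p1,p4,p5},{p1,p5,p7},{p1,p6,p7},{p2,p4,p5},{p3,p5,p7}} {{p2,p6},{p2,p7},{p2,p6,p7}}
  W45: {{p5},{p1,p4},{p1,p5},{p1,p7},{p2,p4},{p2,p5},{p3,p5},{p3,p7},{p4,p5},{p5,p7},{p1,p4,p5},{p1,p5,p7},{p1,p6,p7},{p2,p4,p5},{p3,p5,p7}} {{p2,p7},{p2,p6,p7}}
  W123: {{p4,p5},{p1,p4,p5},{p2,p4,p5}}
  W124: {{p4,p5},{p1,p4,p5},{p2,p4,p5}}
  W125: {{p4,p5},{p1,p4,p5},{p2,p4,p5}}
  W134: {{p5},{p1,p5},{p2,p5},{p3,p5},{p4,p5},{p5,p7},{p1,p4,p5},{p1,p5,p7},{p2,p4,p5},{p3,p5,p7}}
  W135: {{p5},{p1,p5},{p2,p5},{p3,p5},{p4,p5},{p5,p7},{p1,p4,p5},{p1,p5,p7},{p2,p4,p5},{p3,p5,p7}}
  W145: {{p5},{p1,p5},{p2,p5},{p3,p5},{p4,p5},{p5,p7},{p1,p4,p5},{p1,p5,p7},{p2,p4,p5},{p3,p5,p7}}
  W234: {{p4},{p1,p4},{p2,p4},{p4,p5},{p4,p6},{p1,p4,p5},{p2,p4,p5}}
  W235: {{p1,p4},{p2,p4},{p4,p5},{p1,p4,p5},{p2,p4,p5}}
  W245: {{p1,p4},{p2,p4},{p4,p5},{p1,p4,p5},{p2,p4,p5}}
  W345: {{p5},{p1,p4},{p1,p5},{p1,p7},{p2,p4},{p2,p5},{p3,p5},{p3,p7},{p4,p5},{p5,p7},{p1,p4,p5},{p1,p5,p7},{p1,p6,p7},{p2,p4,p5},{p3,p5,p7}} {{p2,p7},{p2,p6,p7}}
  W1234: {{p4,p5},{p1,p4,p5},{p2,p4,p5}}
  W1235: {{p4,p5},{p1,p4,p5},{p2,p4,p5}}
  W1245: {{p4,p5},{p1,p4,p5},{p2,p4,p5}}
  W1345: {{p5},{p1,p5},{p2,p5},{p3,p5},{p4,p5},{p5,p7},{p1,p4,p5},{p1,p5,p7},{p2,p4,p5},{p3,p5,p7}}
  W2345: {{p1,p4},{p2,p4},{p4,p5},{p1,p4,p5},{p2,p4,p5}}
  W12345: {{p4,p5},{p1,p4,p5},{p2,p4,p5}}
C dims 5,12,11,5; δ0: rk 4, SNF 1^4; δ1: rk 7, SNF 1^7; δ2: rk 4, SNF 1^4
Ȟ^0: (5−4)−0=1 ⇒ Z
Ȟ^1: (12−7)−4=1 ⇒ Z
Ȟ^2: (11−4)−7=0 ⇒ 0


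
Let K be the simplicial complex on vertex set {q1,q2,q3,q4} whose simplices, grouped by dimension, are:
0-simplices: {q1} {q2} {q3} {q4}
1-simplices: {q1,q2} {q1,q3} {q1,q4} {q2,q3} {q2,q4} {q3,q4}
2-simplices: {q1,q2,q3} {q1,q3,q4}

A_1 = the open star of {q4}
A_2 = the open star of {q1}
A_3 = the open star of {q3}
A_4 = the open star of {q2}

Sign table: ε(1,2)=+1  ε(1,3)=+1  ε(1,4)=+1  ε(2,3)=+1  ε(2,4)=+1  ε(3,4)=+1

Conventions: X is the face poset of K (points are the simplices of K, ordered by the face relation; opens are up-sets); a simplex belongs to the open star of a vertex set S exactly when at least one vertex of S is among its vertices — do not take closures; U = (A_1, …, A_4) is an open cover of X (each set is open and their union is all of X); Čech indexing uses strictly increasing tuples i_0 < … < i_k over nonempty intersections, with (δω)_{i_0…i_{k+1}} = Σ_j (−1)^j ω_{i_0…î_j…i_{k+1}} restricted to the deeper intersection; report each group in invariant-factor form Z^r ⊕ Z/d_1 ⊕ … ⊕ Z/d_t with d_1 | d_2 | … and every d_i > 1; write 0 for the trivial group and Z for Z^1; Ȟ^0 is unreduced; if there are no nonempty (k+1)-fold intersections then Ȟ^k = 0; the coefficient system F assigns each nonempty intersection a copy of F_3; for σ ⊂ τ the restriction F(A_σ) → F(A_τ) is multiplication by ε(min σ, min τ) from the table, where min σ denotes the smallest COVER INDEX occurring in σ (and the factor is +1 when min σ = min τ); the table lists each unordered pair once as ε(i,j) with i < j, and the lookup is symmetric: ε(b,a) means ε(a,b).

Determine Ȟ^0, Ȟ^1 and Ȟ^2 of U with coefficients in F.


Ȟ^0(U;F) ≅ Z/3, Ȟ^1(U;F) ≅ Z/3 and Ȟ^2(U;F) ≅ 0

nerve of the cover:
  A1={{q4},{q1,q4},{q2,q4},{q3,q4},{q1,q3,q4}} A2={{q1},{q1,q2},{q1,q3},{q1,q4},{q1,q2,q3},{q1,q3,q4}} A3={{q3},{q1,q3},{q2,q3},{q3,q4},{q1,q2,q3},{q1,q3,q4}} A4={{q2},{q1,q2},{q2,q3},{q2,q4},{q1,q2,q3}}
  A12={{q1,q4},{q1,q3,q4}} A13={{q3,q4},{q1,q3,q4}} A14={{q2,q4}} A23={{q1,q3},{q1,q2,q3},{q1,q3,q4}} A24={{q1,q2},{q1,q2,q3}} A34={{q2,q3},{q1,q2,q3}}
  A123={{q1,q3,q4}} A234={{q1,q2,q3}}
C dims 4,6,2; δ0: rk_F3 3; δ1: rk_F3 2
Ȟ^0 = (4 − 3) − 0 = 1, so Ȟ^0 ≅ Z/3
Ȟ^1 = (6 − 2) − 3 = 1, so Ȟ^1 ≅ Z/3
Ȟ^2 = (2 − 0) − 2 = 0, so Ȟ^2 ≅ 0
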